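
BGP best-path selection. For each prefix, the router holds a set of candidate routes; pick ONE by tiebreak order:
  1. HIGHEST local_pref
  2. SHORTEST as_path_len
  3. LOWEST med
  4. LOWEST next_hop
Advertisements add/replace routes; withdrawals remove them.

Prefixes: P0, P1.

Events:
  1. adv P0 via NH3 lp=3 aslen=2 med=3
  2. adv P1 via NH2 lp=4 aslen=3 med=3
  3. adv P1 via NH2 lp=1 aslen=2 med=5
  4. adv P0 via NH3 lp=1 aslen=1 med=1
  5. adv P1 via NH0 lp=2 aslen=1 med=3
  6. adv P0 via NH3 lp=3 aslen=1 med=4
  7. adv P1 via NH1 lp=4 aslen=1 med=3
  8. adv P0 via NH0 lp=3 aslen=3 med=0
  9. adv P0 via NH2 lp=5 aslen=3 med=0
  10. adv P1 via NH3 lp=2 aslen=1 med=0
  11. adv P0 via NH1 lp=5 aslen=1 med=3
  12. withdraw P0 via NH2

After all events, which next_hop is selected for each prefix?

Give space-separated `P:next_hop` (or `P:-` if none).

Answer: P0:NH1 P1:NH1

Derivation:
Op 1: best P0=NH3 P1=-
Op 2: best P0=NH3 P1=NH2
Op 3: best P0=NH3 P1=NH2
Op 4: best P0=NH3 P1=NH2
Op 5: best P0=NH3 P1=NH0
Op 6: best P0=NH3 P1=NH0
Op 7: best P0=NH3 P1=NH1
Op 8: best P0=NH3 P1=NH1
Op 9: best P0=NH2 P1=NH1
Op 10: best P0=NH2 P1=NH1
Op 11: best P0=NH1 P1=NH1
Op 12: best P0=NH1 P1=NH1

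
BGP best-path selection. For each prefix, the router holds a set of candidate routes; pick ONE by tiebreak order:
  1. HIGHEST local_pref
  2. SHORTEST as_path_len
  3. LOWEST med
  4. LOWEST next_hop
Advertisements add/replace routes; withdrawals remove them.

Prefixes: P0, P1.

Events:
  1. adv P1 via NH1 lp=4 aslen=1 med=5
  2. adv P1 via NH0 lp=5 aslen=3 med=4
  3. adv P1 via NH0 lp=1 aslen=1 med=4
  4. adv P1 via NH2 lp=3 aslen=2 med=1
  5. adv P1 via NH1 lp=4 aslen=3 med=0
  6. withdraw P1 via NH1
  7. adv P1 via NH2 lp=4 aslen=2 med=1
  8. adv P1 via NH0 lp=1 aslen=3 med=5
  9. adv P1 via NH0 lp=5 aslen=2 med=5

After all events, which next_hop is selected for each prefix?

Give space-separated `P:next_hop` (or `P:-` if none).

Answer: P0:- P1:NH0

Derivation:
Op 1: best P0=- P1=NH1
Op 2: best P0=- P1=NH0
Op 3: best P0=- P1=NH1
Op 4: best P0=- P1=NH1
Op 5: best P0=- P1=NH1
Op 6: best P0=- P1=NH2
Op 7: best P0=- P1=NH2
Op 8: best P0=- P1=NH2
Op 9: best P0=- P1=NH0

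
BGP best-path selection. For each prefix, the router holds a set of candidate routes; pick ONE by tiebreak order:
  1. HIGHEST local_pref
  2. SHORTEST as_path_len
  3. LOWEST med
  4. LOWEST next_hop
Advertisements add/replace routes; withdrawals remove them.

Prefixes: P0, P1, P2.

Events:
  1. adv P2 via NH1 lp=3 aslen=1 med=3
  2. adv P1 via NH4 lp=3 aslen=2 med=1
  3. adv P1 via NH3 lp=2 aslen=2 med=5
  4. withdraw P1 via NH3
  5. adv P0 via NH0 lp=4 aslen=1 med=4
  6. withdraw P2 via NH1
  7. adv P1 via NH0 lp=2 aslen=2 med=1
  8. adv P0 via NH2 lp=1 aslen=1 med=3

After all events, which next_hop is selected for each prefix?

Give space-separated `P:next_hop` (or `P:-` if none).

Answer: P0:NH0 P1:NH4 P2:-

Derivation:
Op 1: best P0=- P1=- P2=NH1
Op 2: best P0=- P1=NH4 P2=NH1
Op 3: best P0=- P1=NH4 P2=NH1
Op 4: best P0=- P1=NH4 P2=NH1
Op 5: best P0=NH0 P1=NH4 P2=NH1
Op 6: best P0=NH0 P1=NH4 P2=-
Op 7: best P0=NH0 P1=NH4 P2=-
Op 8: best P0=NH0 P1=NH4 P2=-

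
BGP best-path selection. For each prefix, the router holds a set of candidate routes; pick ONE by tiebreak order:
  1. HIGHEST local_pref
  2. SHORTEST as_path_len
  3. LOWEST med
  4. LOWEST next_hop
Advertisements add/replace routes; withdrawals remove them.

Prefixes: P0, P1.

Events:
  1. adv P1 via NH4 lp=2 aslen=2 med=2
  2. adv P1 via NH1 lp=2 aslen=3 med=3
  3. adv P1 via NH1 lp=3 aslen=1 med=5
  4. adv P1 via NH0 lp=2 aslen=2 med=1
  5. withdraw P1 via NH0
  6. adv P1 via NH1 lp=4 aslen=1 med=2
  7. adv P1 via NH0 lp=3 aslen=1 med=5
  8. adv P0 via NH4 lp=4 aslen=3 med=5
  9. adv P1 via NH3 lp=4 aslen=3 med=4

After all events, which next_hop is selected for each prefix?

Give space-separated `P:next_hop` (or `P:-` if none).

Answer: P0:NH4 P1:NH1

Derivation:
Op 1: best P0=- P1=NH4
Op 2: best P0=- P1=NH4
Op 3: best P0=- P1=NH1
Op 4: best P0=- P1=NH1
Op 5: best P0=- P1=NH1
Op 6: best P0=- P1=NH1
Op 7: best P0=- P1=NH1
Op 8: best P0=NH4 P1=NH1
Op 9: best P0=NH4 P1=NH1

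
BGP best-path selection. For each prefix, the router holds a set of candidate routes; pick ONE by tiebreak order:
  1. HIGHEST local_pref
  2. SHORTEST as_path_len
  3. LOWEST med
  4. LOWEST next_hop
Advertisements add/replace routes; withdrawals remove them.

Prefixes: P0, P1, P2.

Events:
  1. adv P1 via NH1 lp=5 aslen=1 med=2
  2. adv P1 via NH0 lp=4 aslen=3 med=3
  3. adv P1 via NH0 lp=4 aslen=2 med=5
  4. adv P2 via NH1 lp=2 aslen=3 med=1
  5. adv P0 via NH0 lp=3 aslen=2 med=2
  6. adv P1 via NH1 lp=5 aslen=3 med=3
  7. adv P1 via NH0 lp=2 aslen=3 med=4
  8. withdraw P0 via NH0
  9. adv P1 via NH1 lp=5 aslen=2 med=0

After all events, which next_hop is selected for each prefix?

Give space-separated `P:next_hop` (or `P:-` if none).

Answer: P0:- P1:NH1 P2:NH1

Derivation:
Op 1: best P0=- P1=NH1 P2=-
Op 2: best P0=- P1=NH1 P2=-
Op 3: best P0=- P1=NH1 P2=-
Op 4: best P0=- P1=NH1 P2=NH1
Op 5: best P0=NH0 P1=NH1 P2=NH1
Op 6: best P0=NH0 P1=NH1 P2=NH1
Op 7: best P0=NH0 P1=NH1 P2=NH1
Op 8: best P0=- P1=NH1 P2=NH1
Op 9: best P0=- P1=NH1 P2=NH1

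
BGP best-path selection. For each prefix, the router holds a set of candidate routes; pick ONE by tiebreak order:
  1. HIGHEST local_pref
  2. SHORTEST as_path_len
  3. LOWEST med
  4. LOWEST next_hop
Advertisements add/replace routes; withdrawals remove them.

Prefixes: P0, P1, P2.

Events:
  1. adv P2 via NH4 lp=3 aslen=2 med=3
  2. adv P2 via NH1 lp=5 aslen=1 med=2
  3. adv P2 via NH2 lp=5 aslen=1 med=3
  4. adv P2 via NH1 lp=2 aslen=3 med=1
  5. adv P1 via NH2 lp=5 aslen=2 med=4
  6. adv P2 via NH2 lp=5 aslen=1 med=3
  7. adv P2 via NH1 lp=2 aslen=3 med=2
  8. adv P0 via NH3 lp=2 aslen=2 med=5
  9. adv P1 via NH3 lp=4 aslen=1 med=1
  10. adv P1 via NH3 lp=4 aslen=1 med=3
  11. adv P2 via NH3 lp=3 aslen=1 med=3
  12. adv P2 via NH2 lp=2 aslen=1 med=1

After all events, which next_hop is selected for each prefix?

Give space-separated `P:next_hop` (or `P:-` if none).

Answer: P0:NH3 P1:NH2 P2:NH3

Derivation:
Op 1: best P0=- P1=- P2=NH4
Op 2: best P0=- P1=- P2=NH1
Op 3: best P0=- P1=- P2=NH1
Op 4: best P0=- P1=- P2=NH2
Op 5: best P0=- P1=NH2 P2=NH2
Op 6: best P0=- P1=NH2 P2=NH2
Op 7: best P0=- P1=NH2 P2=NH2
Op 8: best P0=NH3 P1=NH2 P2=NH2
Op 9: best P0=NH3 P1=NH2 P2=NH2
Op 10: best P0=NH3 P1=NH2 P2=NH2
Op 11: best P0=NH3 P1=NH2 P2=NH2
Op 12: best P0=NH3 P1=NH2 P2=NH3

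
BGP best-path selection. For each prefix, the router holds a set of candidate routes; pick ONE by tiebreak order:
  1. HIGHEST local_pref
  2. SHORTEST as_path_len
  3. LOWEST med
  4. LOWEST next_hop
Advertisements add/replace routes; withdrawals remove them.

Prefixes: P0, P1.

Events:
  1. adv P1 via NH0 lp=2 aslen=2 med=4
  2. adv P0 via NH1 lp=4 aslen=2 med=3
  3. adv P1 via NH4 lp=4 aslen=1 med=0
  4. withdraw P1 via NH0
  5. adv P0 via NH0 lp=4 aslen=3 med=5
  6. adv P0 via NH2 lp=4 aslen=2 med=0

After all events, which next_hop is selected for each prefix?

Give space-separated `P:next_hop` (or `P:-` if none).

Op 1: best P0=- P1=NH0
Op 2: best P0=NH1 P1=NH0
Op 3: best P0=NH1 P1=NH4
Op 4: best P0=NH1 P1=NH4
Op 5: best P0=NH1 P1=NH4
Op 6: best P0=NH2 P1=NH4

Answer: P0:NH2 P1:NH4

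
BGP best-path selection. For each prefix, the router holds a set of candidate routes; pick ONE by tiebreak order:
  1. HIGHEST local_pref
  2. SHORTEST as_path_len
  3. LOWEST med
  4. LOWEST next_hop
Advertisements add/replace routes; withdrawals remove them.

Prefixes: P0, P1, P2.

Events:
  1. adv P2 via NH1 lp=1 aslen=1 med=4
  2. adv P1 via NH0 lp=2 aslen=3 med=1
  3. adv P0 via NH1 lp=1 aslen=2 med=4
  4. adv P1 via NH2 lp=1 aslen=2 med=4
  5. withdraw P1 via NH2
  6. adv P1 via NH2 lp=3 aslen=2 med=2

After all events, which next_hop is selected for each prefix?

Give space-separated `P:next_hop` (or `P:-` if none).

Op 1: best P0=- P1=- P2=NH1
Op 2: best P0=- P1=NH0 P2=NH1
Op 3: best P0=NH1 P1=NH0 P2=NH1
Op 4: best P0=NH1 P1=NH0 P2=NH1
Op 5: best P0=NH1 P1=NH0 P2=NH1
Op 6: best P0=NH1 P1=NH2 P2=NH1

Answer: P0:NH1 P1:NH2 P2:NH1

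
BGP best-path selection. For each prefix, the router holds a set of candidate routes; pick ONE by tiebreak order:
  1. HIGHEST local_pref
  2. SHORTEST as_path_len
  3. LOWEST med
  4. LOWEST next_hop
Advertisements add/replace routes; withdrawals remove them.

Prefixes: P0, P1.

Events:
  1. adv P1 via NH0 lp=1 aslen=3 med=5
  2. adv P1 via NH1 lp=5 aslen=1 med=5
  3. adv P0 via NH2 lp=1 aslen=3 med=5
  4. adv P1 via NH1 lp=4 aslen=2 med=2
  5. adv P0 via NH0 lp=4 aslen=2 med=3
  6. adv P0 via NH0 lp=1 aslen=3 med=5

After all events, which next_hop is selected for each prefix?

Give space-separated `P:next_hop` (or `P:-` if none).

Answer: P0:NH0 P1:NH1

Derivation:
Op 1: best P0=- P1=NH0
Op 2: best P0=- P1=NH1
Op 3: best P0=NH2 P1=NH1
Op 4: best P0=NH2 P1=NH1
Op 5: best P0=NH0 P1=NH1
Op 6: best P0=NH0 P1=NH1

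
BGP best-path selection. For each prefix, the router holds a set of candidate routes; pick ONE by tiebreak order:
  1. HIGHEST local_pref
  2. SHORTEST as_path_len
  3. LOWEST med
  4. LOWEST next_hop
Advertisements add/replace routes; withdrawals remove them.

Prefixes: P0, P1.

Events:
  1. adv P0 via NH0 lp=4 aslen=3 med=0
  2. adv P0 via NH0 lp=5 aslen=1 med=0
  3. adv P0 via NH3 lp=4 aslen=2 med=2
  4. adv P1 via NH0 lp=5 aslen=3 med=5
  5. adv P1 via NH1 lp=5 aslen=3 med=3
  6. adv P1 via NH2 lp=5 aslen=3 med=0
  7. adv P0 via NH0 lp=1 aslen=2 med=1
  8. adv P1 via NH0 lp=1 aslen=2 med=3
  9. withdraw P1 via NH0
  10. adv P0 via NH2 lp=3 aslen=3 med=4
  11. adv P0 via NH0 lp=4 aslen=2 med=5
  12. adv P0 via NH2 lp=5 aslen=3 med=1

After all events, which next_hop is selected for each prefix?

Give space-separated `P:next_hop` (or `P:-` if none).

Answer: P0:NH2 P1:NH2

Derivation:
Op 1: best P0=NH0 P1=-
Op 2: best P0=NH0 P1=-
Op 3: best P0=NH0 P1=-
Op 4: best P0=NH0 P1=NH0
Op 5: best P0=NH0 P1=NH1
Op 6: best P0=NH0 P1=NH2
Op 7: best P0=NH3 P1=NH2
Op 8: best P0=NH3 P1=NH2
Op 9: best P0=NH3 P1=NH2
Op 10: best P0=NH3 P1=NH2
Op 11: best P0=NH3 P1=NH2
Op 12: best P0=NH2 P1=NH2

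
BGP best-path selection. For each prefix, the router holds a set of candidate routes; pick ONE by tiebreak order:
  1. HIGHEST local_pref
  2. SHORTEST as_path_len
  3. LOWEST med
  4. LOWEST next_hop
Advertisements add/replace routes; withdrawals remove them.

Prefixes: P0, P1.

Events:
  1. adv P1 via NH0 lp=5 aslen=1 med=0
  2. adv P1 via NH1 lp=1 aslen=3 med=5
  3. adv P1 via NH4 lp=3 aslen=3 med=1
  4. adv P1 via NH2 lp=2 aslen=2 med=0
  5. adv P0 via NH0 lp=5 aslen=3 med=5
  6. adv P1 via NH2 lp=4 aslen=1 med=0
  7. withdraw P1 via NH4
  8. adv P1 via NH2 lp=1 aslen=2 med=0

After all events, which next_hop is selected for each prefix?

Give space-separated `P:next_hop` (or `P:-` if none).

Op 1: best P0=- P1=NH0
Op 2: best P0=- P1=NH0
Op 3: best P0=- P1=NH0
Op 4: best P0=- P1=NH0
Op 5: best P0=NH0 P1=NH0
Op 6: best P0=NH0 P1=NH0
Op 7: best P0=NH0 P1=NH0
Op 8: best P0=NH0 P1=NH0

Answer: P0:NH0 P1:NH0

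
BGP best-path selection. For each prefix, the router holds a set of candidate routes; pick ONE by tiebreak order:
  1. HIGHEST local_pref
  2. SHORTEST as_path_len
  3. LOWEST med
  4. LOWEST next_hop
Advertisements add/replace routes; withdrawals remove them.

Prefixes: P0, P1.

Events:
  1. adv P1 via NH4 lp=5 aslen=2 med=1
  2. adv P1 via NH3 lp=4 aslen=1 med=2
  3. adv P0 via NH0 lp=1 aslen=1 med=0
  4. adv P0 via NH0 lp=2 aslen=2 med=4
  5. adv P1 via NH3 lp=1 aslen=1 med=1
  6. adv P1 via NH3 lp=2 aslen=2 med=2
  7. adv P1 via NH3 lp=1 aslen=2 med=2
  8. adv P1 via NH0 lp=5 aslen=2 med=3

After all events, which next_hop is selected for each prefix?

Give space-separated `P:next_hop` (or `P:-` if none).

Op 1: best P0=- P1=NH4
Op 2: best P0=- P1=NH4
Op 3: best P0=NH0 P1=NH4
Op 4: best P0=NH0 P1=NH4
Op 5: best P0=NH0 P1=NH4
Op 6: best P0=NH0 P1=NH4
Op 7: best P0=NH0 P1=NH4
Op 8: best P0=NH0 P1=NH4

Answer: P0:NH0 P1:NH4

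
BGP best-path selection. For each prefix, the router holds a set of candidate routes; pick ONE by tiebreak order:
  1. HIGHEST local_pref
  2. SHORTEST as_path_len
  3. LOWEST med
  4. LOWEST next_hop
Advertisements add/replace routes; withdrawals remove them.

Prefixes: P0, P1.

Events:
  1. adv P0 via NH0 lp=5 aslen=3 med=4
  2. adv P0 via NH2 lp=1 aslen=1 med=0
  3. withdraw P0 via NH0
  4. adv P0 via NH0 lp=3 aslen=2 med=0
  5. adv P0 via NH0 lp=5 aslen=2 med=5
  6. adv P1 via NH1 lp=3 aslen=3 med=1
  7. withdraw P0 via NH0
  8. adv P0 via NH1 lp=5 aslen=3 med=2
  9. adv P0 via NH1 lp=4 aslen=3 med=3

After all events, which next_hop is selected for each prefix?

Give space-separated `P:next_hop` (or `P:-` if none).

Op 1: best P0=NH0 P1=-
Op 2: best P0=NH0 P1=-
Op 3: best P0=NH2 P1=-
Op 4: best P0=NH0 P1=-
Op 5: best P0=NH0 P1=-
Op 6: best P0=NH0 P1=NH1
Op 7: best P0=NH2 P1=NH1
Op 8: best P0=NH1 P1=NH1
Op 9: best P0=NH1 P1=NH1

Answer: P0:NH1 P1:NH1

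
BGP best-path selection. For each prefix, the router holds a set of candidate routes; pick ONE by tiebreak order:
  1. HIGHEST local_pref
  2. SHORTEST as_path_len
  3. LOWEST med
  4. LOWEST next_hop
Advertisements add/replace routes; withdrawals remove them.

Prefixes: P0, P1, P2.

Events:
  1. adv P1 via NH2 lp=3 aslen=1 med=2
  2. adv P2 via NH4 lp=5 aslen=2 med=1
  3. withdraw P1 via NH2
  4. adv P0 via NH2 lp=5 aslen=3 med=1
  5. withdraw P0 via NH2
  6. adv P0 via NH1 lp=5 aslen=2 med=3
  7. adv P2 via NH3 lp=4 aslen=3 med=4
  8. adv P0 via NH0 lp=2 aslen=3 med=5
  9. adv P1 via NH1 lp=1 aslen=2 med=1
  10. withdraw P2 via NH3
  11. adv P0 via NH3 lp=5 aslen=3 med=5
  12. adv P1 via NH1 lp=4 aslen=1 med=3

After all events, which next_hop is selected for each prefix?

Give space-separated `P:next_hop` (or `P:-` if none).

Answer: P0:NH1 P1:NH1 P2:NH4

Derivation:
Op 1: best P0=- P1=NH2 P2=-
Op 2: best P0=- P1=NH2 P2=NH4
Op 3: best P0=- P1=- P2=NH4
Op 4: best P0=NH2 P1=- P2=NH4
Op 5: best P0=- P1=- P2=NH4
Op 6: best P0=NH1 P1=- P2=NH4
Op 7: best P0=NH1 P1=- P2=NH4
Op 8: best P0=NH1 P1=- P2=NH4
Op 9: best P0=NH1 P1=NH1 P2=NH4
Op 10: best P0=NH1 P1=NH1 P2=NH4
Op 11: best P0=NH1 P1=NH1 P2=NH4
Op 12: best P0=NH1 P1=NH1 P2=NH4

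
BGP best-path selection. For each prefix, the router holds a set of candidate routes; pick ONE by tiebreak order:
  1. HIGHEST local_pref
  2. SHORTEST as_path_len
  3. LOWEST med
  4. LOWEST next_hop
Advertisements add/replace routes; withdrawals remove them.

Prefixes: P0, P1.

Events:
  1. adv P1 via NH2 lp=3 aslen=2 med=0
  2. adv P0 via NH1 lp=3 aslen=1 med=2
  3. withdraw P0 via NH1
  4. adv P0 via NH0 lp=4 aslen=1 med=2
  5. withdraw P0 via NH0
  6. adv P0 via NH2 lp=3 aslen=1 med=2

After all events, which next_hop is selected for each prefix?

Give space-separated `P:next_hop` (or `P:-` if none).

Op 1: best P0=- P1=NH2
Op 2: best P0=NH1 P1=NH2
Op 3: best P0=- P1=NH2
Op 4: best P0=NH0 P1=NH2
Op 5: best P0=- P1=NH2
Op 6: best P0=NH2 P1=NH2

Answer: P0:NH2 P1:NH2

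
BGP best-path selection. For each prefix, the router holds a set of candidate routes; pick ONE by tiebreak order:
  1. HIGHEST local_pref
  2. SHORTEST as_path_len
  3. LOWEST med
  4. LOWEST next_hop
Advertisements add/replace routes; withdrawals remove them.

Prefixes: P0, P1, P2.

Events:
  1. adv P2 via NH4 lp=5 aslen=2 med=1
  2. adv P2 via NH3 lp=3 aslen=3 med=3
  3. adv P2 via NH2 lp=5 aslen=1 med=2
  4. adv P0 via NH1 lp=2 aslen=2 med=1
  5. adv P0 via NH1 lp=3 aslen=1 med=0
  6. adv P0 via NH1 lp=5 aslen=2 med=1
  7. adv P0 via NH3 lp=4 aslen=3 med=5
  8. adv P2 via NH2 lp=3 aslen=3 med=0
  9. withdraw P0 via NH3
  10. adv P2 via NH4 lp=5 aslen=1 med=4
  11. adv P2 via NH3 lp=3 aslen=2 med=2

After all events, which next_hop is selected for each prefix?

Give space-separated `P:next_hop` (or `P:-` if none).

Answer: P0:NH1 P1:- P2:NH4

Derivation:
Op 1: best P0=- P1=- P2=NH4
Op 2: best P0=- P1=- P2=NH4
Op 3: best P0=- P1=- P2=NH2
Op 4: best P0=NH1 P1=- P2=NH2
Op 5: best P0=NH1 P1=- P2=NH2
Op 6: best P0=NH1 P1=- P2=NH2
Op 7: best P0=NH1 P1=- P2=NH2
Op 8: best P0=NH1 P1=- P2=NH4
Op 9: best P0=NH1 P1=- P2=NH4
Op 10: best P0=NH1 P1=- P2=NH4
Op 11: best P0=NH1 P1=- P2=NH4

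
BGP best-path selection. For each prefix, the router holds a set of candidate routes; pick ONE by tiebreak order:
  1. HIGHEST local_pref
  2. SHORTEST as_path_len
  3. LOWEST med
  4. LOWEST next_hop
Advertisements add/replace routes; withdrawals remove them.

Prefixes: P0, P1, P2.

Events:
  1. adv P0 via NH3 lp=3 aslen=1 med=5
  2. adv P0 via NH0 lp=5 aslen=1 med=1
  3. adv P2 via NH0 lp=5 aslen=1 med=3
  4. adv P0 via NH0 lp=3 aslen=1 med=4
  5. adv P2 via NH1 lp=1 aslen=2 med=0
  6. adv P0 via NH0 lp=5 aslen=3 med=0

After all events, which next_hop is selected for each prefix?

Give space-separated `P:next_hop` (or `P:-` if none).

Answer: P0:NH0 P1:- P2:NH0

Derivation:
Op 1: best P0=NH3 P1=- P2=-
Op 2: best P0=NH0 P1=- P2=-
Op 3: best P0=NH0 P1=- P2=NH0
Op 4: best P0=NH0 P1=- P2=NH0
Op 5: best P0=NH0 P1=- P2=NH0
Op 6: best P0=NH0 P1=- P2=NH0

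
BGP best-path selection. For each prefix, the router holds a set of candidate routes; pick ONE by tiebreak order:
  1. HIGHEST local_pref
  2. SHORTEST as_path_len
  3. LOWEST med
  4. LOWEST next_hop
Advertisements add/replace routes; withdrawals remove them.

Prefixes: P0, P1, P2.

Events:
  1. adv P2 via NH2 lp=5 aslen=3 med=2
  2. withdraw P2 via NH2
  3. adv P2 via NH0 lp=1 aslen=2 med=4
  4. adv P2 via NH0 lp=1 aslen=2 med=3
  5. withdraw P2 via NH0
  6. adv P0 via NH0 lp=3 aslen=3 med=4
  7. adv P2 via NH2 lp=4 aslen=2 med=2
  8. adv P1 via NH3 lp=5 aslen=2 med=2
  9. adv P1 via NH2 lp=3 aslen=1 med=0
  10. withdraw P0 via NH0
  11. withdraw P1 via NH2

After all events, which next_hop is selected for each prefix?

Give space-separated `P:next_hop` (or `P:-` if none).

Op 1: best P0=- P1=- P2=NH2
Op 2: best P0=- P1=- P2=-
Op 3: best P0=- P1=- P2=NH0
Op 4: best P0=- P1=- P2=NH0
Op 5: best P0=- P1=- P2=-
Op 6: best P0=NH0 P1=- P2=-
Op 7: best P0=NH0 P1=- P2=NH2
Op 8: best P0=NH0 P1=NH3 P2=NH2
Op 9: best P0=NH0 P1=NH3 P2=NH2
Op 10: best P0=- P1=NH3 P2=NH2
Op 11: best P0=- P1=NH3 P2=NH2

Answer: P0:- P1:NH3 P2:NH2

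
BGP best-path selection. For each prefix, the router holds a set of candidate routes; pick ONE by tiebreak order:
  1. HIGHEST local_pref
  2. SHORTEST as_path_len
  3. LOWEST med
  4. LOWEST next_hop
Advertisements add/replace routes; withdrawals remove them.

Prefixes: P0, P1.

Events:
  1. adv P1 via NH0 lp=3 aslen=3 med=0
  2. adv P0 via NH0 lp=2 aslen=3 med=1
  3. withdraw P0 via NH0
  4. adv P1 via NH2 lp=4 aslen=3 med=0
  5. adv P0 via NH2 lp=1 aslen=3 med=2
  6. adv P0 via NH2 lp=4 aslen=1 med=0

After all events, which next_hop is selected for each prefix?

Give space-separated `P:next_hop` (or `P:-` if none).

Op 1: best P0=- P1=NH0
Op 2: best P0=NH0 P1=NH0
Op 3: best P0=- P1=NH0
Op 4: best P0=- P1=NH2
Op 5: best P0=NH2 P1=NH2
Op 6: best P0=NH2 P1=NH2

Answer: P0:NH2 P1:NH2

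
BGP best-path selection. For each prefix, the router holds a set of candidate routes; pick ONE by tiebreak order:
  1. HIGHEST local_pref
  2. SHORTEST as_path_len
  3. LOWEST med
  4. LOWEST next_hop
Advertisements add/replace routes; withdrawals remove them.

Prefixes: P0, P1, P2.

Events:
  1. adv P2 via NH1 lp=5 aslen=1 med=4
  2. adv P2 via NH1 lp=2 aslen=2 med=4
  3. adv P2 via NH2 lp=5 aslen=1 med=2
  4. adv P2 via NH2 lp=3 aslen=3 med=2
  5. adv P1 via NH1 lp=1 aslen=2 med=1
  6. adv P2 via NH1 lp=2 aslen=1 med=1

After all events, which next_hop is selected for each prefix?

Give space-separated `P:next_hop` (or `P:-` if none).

Answer: P0:- P1:NH1 P2:NH2

Derivation:
Op 1: best P0=- P1=- P2=NH1
Op 2: best P0=- P1=- P2=NH1
Op 3: best P0=- P1=- P2=NH2
Op 4: best P0=- P1=- P2=NH2
Op 5: best P0=- P1=NH1 P2=NH2
Op 6: best P0=- P1=NH1 P2=NH2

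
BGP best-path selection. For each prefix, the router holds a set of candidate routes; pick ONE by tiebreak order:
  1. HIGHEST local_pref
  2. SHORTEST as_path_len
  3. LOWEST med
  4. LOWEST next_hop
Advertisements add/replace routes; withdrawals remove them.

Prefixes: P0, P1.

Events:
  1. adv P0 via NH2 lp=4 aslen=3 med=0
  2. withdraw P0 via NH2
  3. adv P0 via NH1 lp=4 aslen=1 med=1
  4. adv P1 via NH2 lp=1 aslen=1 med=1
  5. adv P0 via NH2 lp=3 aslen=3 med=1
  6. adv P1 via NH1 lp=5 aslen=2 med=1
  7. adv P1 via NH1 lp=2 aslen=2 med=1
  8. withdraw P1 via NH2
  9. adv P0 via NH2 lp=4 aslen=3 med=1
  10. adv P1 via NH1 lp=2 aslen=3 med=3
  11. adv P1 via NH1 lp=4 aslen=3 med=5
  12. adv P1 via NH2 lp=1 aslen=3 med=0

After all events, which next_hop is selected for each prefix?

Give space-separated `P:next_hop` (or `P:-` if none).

Op 1: best P0=NH2 P1=-
Op 2: best P0=- P1=-
Op 3: best P0=NH1 P1=-
Op 4: best P0=NH1 P1=NH2
Op 5: best P0=NH1 P1=NH2
Op 6: best P0=NH1 P1=NH1
Op 7: best P0=NH1 P1=NH1
Op 8: best P0=NH1 P1=NH1
Op 9: best P0=NH1 P1=NH1
Op 10: best P0=NH1 P1=NH1
Op 11: best P0=NH1 P1=NH1
Op 12: best P0=NH1 P1=NH1

Answer: P0:NH1 P1:NH1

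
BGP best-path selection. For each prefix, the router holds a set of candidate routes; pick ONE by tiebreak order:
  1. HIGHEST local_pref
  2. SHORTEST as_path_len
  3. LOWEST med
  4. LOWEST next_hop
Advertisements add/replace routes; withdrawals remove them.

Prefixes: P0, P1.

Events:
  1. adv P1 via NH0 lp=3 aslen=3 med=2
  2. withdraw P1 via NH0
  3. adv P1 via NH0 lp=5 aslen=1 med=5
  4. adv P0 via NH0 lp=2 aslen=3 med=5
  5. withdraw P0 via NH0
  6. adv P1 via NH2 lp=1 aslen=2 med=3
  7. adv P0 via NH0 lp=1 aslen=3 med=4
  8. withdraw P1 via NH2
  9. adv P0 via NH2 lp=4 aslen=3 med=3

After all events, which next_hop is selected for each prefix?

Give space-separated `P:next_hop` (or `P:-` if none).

Op 1: best P0=- P1=NH0
Op 2: best P0=- P1=-
Op 3: best P0=- P1=NH0
Op 4: best P0=NH0 P1=NH0
Op 5: best P0=- P1=NH0
Op 6: best P0=- P1=NH0
Op 7: best P0=NH0 P1=NH0
Op 8: best P0=NH0 P1=NH0
Op 9: best P0=NH2 P1=NH0

Answer: P0:NH2 P1:NH0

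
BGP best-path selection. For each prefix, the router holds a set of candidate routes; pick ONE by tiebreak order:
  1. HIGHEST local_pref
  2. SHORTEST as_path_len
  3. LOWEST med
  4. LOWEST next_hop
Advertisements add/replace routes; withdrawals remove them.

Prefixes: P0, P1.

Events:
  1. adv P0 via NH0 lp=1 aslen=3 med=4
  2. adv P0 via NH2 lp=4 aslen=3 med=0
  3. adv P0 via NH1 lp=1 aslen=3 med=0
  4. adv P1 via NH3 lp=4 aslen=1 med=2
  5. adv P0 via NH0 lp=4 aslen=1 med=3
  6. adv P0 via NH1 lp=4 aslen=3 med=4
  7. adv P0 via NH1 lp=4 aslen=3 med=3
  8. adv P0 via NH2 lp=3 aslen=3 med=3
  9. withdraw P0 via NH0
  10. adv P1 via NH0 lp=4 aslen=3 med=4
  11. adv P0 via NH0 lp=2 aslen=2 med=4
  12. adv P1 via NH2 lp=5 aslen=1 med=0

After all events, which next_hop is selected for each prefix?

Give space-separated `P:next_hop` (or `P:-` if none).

Answer: P0:NH1 P1:NH2

Derivation:
Op 1: best P0=NH0 P1=-
Op 2: best P0=NH2 P1=-
Op 3: best P0=NH2 P1=-
Op 4: best P0=NH2 P1=NH3
Op 5: best P0=NH0 P1=NH3
Op 6: best P0=NH0 P1=NH3
Op 7: best P0=NH0 P1=NH3
Op 8: best P0=NH0 P1=NH3
Op 9: best P0=NH1 P1=NH3
Op 10: best P0=NH1 P1=NH3
Op 11: best P0=NH1 P1=NH3
Op 12: best P0=NH1 P1=NH2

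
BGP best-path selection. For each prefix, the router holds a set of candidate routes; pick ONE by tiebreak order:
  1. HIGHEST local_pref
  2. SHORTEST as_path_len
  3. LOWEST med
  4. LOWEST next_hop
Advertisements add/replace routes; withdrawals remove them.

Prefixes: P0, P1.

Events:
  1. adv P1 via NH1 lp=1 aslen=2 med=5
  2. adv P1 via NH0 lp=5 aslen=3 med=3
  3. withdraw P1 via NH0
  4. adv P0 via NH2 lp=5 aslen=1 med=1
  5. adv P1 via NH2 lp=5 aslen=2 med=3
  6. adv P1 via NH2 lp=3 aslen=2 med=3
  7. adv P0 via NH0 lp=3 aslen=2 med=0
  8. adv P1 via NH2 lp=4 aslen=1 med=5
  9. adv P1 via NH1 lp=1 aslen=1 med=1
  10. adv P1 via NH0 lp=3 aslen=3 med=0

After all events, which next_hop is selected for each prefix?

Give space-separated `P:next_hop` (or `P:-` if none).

Op 1: best P0=- P1=NH1
Op 2: best P0=- P1=NH0
Op 3: best P0=- P1=NH1
Op 4: best P0=NH2 P1=NH1
Op 5: best P0=NH2 P1=NH2
Op 6: best P0=NH2 P1=NH2
Op 7: best P0=NH2 P1=NH2
Op 8: best P0=NH2 P1=NH2
Op 9: best P0=NH2 P1=NH2
Op 10: best P0=NH2 P1=NH2

Answer: P0:NH2 P1:NH2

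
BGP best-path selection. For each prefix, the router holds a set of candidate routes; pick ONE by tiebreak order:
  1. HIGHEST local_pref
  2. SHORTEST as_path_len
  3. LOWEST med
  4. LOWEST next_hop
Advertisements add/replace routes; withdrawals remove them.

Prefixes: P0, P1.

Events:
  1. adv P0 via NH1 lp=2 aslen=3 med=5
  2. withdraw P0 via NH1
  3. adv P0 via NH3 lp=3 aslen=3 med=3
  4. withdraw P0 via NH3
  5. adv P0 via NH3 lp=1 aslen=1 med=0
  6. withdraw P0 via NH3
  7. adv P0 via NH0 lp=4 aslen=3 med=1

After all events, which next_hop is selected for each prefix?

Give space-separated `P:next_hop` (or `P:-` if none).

Op 1: best P0=NH1 P1=-
Op 2: best P0=- P1=-
Op 3: best P0=NH3 P1=-
Op 4: best P0=- P1=-
Op 5: best P0=NH3 P1=-
Op 6: best P0=- P1=-
Op 7: best P0=NH0 P1=-

Answer: P0:NH0 P1:-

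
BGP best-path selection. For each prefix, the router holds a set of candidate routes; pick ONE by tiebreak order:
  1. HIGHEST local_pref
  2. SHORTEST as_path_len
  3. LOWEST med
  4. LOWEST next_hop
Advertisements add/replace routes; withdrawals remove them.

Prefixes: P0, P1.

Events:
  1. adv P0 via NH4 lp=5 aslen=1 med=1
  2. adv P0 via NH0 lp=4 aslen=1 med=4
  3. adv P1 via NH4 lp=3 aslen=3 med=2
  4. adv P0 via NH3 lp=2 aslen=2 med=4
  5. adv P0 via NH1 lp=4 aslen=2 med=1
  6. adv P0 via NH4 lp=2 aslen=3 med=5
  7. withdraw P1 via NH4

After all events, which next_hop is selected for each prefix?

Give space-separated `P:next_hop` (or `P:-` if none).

Op 1: best P0=NH4 P1=-
Op 2: best P0=NH4 P1=-
Op 3: best P0=NH4 P1=NH4
Op 4: best P0=NH4 P1=NH4
Op 5: best P0=NH4 P1=NH4
Op 6: best P0=NH0 P1=NH4
Op 7: best P0=NH0 P1=-

Answer: P0:NH0 P1:-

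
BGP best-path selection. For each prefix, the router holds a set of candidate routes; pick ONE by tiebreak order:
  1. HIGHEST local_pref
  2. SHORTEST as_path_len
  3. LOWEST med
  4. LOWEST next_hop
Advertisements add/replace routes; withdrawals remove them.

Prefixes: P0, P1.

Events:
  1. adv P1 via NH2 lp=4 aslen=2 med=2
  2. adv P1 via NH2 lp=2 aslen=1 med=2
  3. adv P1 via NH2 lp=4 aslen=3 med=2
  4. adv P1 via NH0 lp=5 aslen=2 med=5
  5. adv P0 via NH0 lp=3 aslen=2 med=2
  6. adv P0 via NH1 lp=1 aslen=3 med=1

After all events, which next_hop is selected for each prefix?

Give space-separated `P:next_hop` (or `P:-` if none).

Op 1: best P0=- P1=NH2
Op 2: best P0=- P1=NH2
Op 3: best P0=- P1=NH2
Op 4: best P0=- P1=NH0
Op 5: best P0=NH0 P1=NH0
Op 6: best P0=NH0 P1=NH0

Answer: P0:NH0 P1:NH0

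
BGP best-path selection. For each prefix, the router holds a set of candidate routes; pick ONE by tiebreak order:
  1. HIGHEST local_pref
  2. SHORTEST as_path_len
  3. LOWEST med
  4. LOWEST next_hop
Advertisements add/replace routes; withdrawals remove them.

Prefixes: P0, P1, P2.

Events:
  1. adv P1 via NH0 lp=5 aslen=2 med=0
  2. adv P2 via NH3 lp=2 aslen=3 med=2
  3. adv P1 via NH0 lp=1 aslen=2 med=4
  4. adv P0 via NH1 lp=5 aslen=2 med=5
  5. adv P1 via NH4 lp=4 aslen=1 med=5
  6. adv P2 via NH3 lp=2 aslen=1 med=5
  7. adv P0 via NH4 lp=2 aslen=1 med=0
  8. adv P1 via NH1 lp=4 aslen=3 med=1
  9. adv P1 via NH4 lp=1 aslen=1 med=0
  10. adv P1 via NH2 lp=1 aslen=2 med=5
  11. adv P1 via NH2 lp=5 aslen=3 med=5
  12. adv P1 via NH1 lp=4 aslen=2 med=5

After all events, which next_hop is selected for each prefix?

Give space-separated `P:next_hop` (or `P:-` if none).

Answer: P0:NH1 P1:NH2 P2:NH3

Derivation:
Op 1: best P0=- P1=NH0 P2=-
Op 2: best P0=- P1=NH0 P2=NH3
Op 3: best P0=- P1=NH0 P2=NH3
Op 4: best P0=NH1 P1=NH0 P2=NH3
Op 5: best P0=NH1 P1=NH4 P2=NH3
Op 6: best P0=NH1 P1=NH4 P2=NH3
Op 7: best P0=NH1 P1=NH4 P2=NH3
Op 8: best P0=NH1 P1=NH4 P2=NH3
Op 9: best P0=NH1 P1=NH1 P2=NH3
Op 10: best P0=NH1 P1=NH1 P2=NH3
Op 11: best P0=NH1 P1=NH2 P2=NH3
Op 12: best P0=NH1 P1=NH2 P2=NH3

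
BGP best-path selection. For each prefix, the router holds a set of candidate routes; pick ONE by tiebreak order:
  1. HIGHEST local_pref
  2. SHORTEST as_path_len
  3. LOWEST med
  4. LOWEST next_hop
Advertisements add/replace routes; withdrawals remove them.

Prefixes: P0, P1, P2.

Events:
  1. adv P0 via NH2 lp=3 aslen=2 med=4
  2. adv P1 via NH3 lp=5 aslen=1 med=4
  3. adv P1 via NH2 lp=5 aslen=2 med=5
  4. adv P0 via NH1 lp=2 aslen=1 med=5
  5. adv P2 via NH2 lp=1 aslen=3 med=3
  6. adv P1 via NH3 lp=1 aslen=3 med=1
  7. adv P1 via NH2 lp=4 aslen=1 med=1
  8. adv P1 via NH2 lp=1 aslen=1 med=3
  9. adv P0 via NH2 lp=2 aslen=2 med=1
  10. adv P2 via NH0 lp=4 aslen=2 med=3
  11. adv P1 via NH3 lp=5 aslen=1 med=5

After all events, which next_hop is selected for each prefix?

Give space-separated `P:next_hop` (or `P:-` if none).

Answer: P0:NH1 P1:NH3 P2:NH0

Derivation:
Op 1: best P0=NH2 P1=- P2=-
Op 2: best P0=NH2 P1=NH3 P2=-
Op 3: best P0=NH2 P1=NH3 P2=-
Op 4: best P0=NH2 P1=NH3 P2=-
Op 5: best P0=NH2 P1=NH3 P2=NH2
Op 6: best P0=NH2 P1=NH2 P2=NH2
Op 7: best P0=NH2 P1=NH2 P2=NH2
Op 8: best P0=NH2 P1=NH2 P2=NH2
Op 9: best P0=NH1 P1=NH2 P2=NH2
Op 10: best P0=NH1 P1=NH2 P2=NH0
Op 11: best P0=NH1 P1=NH3 P2=NH0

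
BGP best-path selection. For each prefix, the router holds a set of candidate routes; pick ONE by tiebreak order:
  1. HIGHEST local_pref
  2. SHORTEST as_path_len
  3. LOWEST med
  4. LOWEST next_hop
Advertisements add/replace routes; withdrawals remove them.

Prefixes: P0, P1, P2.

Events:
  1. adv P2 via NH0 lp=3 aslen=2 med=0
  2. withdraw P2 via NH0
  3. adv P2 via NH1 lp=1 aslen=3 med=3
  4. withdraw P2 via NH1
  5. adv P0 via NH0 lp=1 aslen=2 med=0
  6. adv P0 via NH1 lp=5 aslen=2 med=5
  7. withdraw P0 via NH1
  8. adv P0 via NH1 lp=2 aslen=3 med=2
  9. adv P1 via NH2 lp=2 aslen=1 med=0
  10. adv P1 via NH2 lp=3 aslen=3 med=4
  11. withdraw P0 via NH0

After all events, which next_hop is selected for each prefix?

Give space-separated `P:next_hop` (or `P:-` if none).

Answer: P0:NH1 P1:NH2 P2:-

Derivation:
Op 1: best P0=- P1=- P2=NH0
Op 2: best P0=- P1=- P2=-
Op 3: best P0=- P1=- P2=NH1
Op 4: best P0=- P1=- P2=-
Op 5: best P0=NH0 P1=- P2=-
Op 6: best P0=NH1 P1=- P2=-
Op 7: best P0=NH0 P1=- P2=-
Op 8: best P0=NH1 P1=- P2=-
Op 9: best P0=NH1 P1=NH2 P2=-
Op 10: best P0=NH1 P1=NH2 P2=-
Op 11: best P0=NH1 P1=NH2 P2=-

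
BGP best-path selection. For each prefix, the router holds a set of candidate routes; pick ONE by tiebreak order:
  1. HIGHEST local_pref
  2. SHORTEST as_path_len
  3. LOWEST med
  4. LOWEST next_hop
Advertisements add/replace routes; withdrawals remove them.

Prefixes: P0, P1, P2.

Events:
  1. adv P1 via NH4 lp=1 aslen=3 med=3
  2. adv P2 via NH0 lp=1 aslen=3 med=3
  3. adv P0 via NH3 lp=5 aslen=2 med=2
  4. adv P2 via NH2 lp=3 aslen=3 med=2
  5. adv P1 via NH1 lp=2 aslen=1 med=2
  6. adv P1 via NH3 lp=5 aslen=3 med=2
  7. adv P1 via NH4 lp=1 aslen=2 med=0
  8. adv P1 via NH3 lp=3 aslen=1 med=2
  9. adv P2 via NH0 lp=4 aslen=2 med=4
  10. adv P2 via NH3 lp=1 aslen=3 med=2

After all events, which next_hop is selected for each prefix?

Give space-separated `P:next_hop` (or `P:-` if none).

Op 1: best P0=- P1=NH4 P2=-
Op 2: best P0=- P1=NH4 P2=NH0
Op 3: best P0=NH3 P1=NH4 P2=NH0
Op 4: best P0=NH3 P1=NH4 P2=NH2
Op 5: best P0=NH3 P1=NH1 P2=NH2
Op 6: best P0=NH3 P1=NH3 P2=NH2
Op 7: best P0=NH3 P1=NH3 P2=NH2
Op 8: best P0=NH3 P1=NH3 P2=NH2
Op 9: best P0=NH3 P1=NH3 P2=NH0
Op 10: best P0=NH3 P1=NH3 P2=NH0

Answer: P0:NH3 P1:NH3 P2:NH0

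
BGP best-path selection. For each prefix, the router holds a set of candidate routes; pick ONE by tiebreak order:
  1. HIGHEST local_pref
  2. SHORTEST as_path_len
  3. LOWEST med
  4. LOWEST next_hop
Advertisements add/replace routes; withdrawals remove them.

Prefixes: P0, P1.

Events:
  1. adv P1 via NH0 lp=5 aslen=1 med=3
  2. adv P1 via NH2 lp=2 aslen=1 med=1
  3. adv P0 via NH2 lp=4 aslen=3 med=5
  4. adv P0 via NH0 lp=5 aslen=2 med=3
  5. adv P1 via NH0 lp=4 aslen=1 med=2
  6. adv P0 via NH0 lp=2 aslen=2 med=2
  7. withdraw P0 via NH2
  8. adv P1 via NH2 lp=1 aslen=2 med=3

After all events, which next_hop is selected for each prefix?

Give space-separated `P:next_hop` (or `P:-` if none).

Answer: P0:NH0 P1:NH0

Derivation:
Op 1: best P0=- P1=NH0
Op 2: best P0=- P1=NH0
Op 3: best P0=NH2 P1=NH0
Op 4: best P0=NH0 P1=NH0
Op 5: best P0=NH0 P1=NH0
Op 6: best P0=NH2 P1=NH0
Op 7: best P0=NH0 P1=NH0
Op 8: best P0=NH0 P1=NH0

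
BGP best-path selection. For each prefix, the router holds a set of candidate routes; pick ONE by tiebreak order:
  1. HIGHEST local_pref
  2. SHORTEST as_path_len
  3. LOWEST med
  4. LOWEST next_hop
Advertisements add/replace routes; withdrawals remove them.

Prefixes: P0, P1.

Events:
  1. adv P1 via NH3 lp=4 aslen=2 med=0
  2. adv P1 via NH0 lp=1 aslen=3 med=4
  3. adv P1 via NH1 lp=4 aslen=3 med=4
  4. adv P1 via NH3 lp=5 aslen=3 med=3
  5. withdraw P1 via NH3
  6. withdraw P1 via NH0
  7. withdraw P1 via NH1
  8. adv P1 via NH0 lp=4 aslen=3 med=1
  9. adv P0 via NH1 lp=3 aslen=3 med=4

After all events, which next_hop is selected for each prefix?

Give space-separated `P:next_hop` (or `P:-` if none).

Op 1: best P0=- P1=NH3
Op 2: best P0=- P1=NH3
Op 3: best P0=- P1=NH3
Op 4: best P0=- P1=NH3
Op 5: best P0=- P1=NH1
Op 6: best P0=- P1=NH1
Op 7: best P0=- P1=-
Op 8: best P0=- P1=NH0
Op 9: best P0=NH1 P1=NH0

Answer: P0:NH1 P1:NH0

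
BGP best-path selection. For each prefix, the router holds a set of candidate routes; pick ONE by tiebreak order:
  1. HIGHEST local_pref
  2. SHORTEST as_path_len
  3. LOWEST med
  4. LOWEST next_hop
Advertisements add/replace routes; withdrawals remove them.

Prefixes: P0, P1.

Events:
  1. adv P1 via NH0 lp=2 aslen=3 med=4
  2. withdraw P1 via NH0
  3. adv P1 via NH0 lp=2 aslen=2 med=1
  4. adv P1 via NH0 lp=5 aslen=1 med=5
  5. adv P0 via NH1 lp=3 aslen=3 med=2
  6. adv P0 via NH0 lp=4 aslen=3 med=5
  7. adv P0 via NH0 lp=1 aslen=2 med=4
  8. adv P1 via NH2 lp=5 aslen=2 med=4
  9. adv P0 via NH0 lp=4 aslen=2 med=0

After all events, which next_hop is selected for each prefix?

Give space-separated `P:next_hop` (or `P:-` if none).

Op 1: best P0=- P1=NH0
Op 2: best P0=- P1=-
Op 3: best P0=- P1=NH0
Op 4: best P0=- P1=NH0
Op 5: best P0=NH1 P1=NH0
Op 6: best P0=NH0 P1=NH0
Op 7: best P0=NH1 P1=NH0
Op 8: best P0=NH1 P1=NH0
Op 9: best P0=NH0 P1=NH0

Answer: P0:NH0 P1:NH0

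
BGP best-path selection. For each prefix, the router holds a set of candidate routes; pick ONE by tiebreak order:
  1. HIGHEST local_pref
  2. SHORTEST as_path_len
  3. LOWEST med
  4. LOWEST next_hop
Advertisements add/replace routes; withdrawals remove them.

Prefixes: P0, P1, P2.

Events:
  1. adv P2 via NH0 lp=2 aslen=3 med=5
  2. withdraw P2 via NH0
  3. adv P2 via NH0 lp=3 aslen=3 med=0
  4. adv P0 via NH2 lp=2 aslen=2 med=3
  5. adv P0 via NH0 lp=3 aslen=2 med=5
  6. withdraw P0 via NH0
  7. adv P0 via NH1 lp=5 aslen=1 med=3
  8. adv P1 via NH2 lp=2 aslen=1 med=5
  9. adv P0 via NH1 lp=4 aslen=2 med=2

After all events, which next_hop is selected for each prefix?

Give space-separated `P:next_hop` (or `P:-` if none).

Op 1: best P0=- P1=- P2=NH0
Op 2: best P0=- P1=- P2=-
Op 3: best P0=- P1=- P2=NH0
Op 4: best P0=NH2 P1=- P2=NH0
Op 5: best P0=NH0 P1=- P2=NH0
Op 6: best P0=NH2 P1=- P2=NH0
Op 7: best P0=NH1 P1=- P2=NH0
Op 8: best P0=NH1 P1=NH2 P2=NH0
Op 9: best P0=NH1 P1=NH2 P2=NH0

Answer: P0:NH1 P1:NH2 P2:NH0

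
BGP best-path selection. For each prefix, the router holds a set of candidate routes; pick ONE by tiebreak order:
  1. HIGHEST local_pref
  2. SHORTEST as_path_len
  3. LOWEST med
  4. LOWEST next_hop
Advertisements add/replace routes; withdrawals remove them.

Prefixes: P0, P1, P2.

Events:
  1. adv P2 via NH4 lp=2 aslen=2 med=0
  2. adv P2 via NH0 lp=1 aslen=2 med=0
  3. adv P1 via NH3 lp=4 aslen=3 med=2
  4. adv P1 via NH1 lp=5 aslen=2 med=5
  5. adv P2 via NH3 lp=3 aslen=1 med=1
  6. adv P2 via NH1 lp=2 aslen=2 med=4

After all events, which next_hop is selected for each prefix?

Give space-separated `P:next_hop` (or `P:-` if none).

Answer: P0:- P1:NH1 P2:NH3

Derivation:
Op 1: best P0=- P1=- P2=NH4
Op 2: best P0=- P1=- P2=NH4
Op 3: best P0=- P1=NH3 P2=NH4
Op 4: best P0=- P1=NH1 P2=NH4
Op 5: best P0=- P1=NH1 P2=NH3
Op 6: best P0=- P1=NH1 P2=NH3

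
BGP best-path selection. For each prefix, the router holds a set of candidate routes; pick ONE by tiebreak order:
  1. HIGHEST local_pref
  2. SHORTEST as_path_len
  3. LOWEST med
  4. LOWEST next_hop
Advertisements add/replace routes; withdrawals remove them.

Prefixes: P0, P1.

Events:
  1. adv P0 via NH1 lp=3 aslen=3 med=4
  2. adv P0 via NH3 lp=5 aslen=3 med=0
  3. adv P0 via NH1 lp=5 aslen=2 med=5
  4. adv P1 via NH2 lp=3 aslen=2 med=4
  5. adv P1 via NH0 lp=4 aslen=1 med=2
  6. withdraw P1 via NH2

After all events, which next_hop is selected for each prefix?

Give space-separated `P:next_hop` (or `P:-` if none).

Op 1: best P0=NH1 P1=-
Op 2: best P0=NH3 P1=-
Op 3: best P0=NH1 P1=-
Op 4: best P0=NH1 P1=NH2
Op 5: best P0=NH1 P1=NH0
Op 6: best P0=NH1 P1=NH0

Answer: P0:NH1 P1:NH0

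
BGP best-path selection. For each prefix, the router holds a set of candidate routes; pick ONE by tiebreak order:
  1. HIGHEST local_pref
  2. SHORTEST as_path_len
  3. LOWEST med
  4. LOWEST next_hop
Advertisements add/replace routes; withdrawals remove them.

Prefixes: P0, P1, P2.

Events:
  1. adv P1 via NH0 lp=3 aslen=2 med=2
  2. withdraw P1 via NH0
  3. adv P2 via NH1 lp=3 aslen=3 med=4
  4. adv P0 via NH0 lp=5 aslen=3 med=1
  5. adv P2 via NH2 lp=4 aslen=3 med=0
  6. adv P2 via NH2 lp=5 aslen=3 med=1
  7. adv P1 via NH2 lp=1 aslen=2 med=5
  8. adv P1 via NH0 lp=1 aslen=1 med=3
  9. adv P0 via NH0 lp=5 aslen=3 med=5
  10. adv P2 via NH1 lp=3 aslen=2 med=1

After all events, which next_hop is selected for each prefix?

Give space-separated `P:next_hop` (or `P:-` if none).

Answer: P0:NH0 P1:NH0 P2:NH2

Derivation:
Op 1: best P0=- P1=NH0 P2=-
Op 2: best P0=- P1=- P2=-
Op 3: best P0=- P1=- P2=NH1
Op 4: best P0=NH0 P1=- P2=NH1
Op 5: best P0=NH0 P1=- P2=NH2
Op 6: best P0=NH0 P1=- P2=NH2
Op 7: best P0=NH0 P1=NH2 P2=NH2
Op 8: best P0=NH0 P1=NH0 P2=NH2
Op 9: best P0=NH0 P1=NH0 P2=NH2
Op 10: best P0=NH0 P1=NH0 P2=NH2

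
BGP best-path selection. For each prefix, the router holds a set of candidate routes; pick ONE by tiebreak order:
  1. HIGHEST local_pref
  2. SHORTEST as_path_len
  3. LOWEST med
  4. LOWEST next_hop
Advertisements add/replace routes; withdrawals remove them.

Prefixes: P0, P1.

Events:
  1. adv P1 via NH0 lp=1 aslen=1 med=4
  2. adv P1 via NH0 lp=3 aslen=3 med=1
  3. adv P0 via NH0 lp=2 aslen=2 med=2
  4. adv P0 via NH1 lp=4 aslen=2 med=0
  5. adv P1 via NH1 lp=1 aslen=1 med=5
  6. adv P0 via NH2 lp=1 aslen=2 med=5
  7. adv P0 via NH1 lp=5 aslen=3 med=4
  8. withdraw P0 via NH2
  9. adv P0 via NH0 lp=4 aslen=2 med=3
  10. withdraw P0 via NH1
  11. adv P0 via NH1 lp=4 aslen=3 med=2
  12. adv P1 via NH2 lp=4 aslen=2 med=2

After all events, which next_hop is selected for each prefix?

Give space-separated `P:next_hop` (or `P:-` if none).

Answer: P0:NH0 P1:NH2

Derivation:
Op 1: best P0=- P1=NH0
Op 2: best P0=- P1=NH0
Op 3: best P0=NH0 P1=NH0
Op 4: best P0=NH1 P1=NH0
Op 5: best P0=NH1 P1=NH0
Op 6: best P0=NH1 P1=NH0
Op 7: best P0=NH1 P1=NH0
Op 8: best P0=NH1 P1=NH0
Op 9: best P0=NH1 P1=NH0
Op 10: best P0=NH0 P1=NH0
Op 11: best P0=NH0 P1=NH0
Op 12: best P0=NH0 P1=NH2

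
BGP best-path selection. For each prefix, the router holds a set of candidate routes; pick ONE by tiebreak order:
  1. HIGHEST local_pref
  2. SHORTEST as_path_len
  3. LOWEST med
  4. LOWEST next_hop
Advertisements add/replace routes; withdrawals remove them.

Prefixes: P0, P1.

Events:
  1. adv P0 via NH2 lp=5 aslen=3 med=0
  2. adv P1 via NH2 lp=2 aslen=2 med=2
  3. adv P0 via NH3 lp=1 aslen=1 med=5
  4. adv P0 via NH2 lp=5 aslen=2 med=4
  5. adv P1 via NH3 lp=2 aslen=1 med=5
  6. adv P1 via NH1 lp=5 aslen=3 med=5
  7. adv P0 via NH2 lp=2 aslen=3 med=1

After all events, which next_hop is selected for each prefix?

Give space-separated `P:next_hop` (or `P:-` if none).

Answer: P0:NH2 P1:NH1

Derivation:
Op 1: best P0=NH2 P1=-
Op 2: best P0=NH2 P1=NH2
Op 3: best P0=NH2 P1=NH2
Op 4: best P0=NH2 P1=NH2
Op 5: best P0=NH2 P1=NH3
Op 6: best P0=NH2 P1=NH1
Op 7: best P0=NH2 P1=NH1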